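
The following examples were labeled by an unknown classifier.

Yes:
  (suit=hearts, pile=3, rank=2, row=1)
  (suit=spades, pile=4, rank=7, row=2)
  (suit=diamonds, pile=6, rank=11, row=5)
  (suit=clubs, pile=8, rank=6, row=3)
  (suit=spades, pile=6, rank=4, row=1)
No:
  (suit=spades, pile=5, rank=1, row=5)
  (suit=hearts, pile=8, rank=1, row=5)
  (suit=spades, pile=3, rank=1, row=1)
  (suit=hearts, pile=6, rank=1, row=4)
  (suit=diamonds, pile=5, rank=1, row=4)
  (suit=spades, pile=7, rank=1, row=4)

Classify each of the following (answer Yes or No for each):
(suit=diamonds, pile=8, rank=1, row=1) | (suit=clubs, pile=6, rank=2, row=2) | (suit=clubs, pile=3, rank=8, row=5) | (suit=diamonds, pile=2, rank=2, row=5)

No, Yes, Yes, Yes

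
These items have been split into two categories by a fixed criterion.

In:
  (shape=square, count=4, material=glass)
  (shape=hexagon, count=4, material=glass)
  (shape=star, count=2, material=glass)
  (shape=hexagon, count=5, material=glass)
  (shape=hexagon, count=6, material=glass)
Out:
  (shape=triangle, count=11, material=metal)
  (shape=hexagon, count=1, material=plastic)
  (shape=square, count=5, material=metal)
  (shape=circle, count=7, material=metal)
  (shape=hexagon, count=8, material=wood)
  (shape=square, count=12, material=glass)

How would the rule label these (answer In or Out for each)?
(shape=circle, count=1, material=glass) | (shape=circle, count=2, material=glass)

In, In

The classifier is using: material is glass AND count ≤ 6.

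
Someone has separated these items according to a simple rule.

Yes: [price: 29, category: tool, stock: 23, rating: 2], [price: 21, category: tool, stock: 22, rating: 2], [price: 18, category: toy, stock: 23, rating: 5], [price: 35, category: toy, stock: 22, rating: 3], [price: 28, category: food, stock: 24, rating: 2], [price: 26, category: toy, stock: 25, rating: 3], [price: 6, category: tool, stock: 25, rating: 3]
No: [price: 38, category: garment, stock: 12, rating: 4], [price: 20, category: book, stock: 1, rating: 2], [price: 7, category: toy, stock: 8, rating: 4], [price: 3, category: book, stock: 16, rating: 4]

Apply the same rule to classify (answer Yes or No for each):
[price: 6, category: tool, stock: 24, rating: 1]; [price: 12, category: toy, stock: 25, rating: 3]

Yes, Yes

The distinguishing property — stock ≥ 22 — holds for all the 'Yes' cases and none of the 'No' cases.
[price: 6, category: tool, stock: 24, rating: 1] — stock = 24, hence Yes. [price: 12, category: toy, stock: 25, rating: 3] — stock = 25, hence Yes.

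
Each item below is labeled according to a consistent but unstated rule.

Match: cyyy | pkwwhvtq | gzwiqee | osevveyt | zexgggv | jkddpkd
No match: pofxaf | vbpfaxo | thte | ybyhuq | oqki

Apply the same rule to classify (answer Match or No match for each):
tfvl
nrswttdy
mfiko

No match, Match, No match

One predicate separates the groups cleanly: has a double letter.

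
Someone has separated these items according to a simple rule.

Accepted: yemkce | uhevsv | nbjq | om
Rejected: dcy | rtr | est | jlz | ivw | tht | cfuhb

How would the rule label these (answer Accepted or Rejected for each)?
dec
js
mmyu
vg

Rejected, Accepted, Accepted, Accepted

'Accepted' ⟺ even length.
Rejected: dec, since length 3.
Accepted: js, since length 2.
Accepted: mmyu, since length 4.
Accepted: vg, since length 2.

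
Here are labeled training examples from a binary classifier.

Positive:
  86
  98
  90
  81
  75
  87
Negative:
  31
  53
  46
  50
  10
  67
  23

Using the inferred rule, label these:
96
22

Positive, Negative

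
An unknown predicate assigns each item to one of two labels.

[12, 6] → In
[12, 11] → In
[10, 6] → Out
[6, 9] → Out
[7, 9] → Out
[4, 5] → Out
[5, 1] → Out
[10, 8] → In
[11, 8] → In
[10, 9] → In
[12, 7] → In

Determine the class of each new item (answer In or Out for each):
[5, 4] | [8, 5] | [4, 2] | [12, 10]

The pattern is that an item is 'In' exactly when: sum ≥ 18.

Out, Out, Out, In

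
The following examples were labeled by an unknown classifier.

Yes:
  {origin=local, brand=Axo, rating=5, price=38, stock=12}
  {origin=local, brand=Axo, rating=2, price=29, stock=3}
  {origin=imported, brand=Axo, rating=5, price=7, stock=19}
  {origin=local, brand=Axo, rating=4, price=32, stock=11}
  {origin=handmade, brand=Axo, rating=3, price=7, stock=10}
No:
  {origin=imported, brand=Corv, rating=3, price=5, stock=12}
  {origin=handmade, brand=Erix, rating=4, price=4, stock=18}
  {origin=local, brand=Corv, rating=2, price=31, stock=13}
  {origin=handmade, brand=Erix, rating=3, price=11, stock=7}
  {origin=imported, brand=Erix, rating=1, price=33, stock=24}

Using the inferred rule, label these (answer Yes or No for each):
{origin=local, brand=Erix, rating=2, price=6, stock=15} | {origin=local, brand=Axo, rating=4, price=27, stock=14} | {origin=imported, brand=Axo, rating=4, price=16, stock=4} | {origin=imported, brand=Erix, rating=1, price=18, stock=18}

No, Yes, Yes, No

Comparing the two groups points to one rule — brand is Axo.
{origin=local, brand=Erix, rating=2, price=6, stock=15}: brand is Erix — does not pass, so No. {origin=local, brand=Axo, rating=4, price=27, stock=14}: brand is Axo — satisfies this, so Yes. {origin=imported, brand=Axo, rating=4, price=16, stock=4}: brand is Axo — satisfies this, so Yes. {origin=imported, brand=Erix, rating=1, price=18, stock=18}: brand is Erix — does not pass, so No.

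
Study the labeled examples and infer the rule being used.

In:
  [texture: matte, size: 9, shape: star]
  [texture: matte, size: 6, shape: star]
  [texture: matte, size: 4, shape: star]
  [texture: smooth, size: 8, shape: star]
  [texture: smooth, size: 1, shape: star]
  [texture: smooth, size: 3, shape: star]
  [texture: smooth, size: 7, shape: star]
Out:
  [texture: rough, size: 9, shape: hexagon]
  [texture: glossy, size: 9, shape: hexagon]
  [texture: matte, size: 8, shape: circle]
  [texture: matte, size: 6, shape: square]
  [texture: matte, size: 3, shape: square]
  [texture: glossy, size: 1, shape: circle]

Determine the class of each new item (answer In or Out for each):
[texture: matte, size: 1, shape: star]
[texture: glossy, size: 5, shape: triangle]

The distinguishing property — shape is star — holds for all the 'In' cases and none of the 'Out' cases.
[texture: matte, size: 1, shape: star]: In (shape is star).
[texture: glossy, size: 5, shape: triangle]: Out (shape is triangle).

In, Out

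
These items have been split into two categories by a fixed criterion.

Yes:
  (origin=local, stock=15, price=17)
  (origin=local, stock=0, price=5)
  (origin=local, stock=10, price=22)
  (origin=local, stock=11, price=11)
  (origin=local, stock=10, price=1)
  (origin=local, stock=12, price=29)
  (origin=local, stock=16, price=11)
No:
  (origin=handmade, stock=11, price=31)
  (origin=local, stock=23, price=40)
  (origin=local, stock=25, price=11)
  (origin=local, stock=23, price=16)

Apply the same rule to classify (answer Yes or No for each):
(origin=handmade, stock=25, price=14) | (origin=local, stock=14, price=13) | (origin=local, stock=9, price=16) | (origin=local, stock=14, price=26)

A rule that fits every label: origin is local AND stock ≤ 16 — true of each 'Yes' example, false of each 'No' one.
(origin=handmade, stock=25, price=14) — origin is handmade, stock = 25, hence No. (origin=local, stock=14, price=13) — origin is local, stock = 14, hence Yes. (origin=local, stock=9, price=16) — origin is local, stock = 9, hence Yes. (origin=local, stock=14, price=26) — origin is local, stock = 14, hence Yes.

No, Yes, Yes, Yes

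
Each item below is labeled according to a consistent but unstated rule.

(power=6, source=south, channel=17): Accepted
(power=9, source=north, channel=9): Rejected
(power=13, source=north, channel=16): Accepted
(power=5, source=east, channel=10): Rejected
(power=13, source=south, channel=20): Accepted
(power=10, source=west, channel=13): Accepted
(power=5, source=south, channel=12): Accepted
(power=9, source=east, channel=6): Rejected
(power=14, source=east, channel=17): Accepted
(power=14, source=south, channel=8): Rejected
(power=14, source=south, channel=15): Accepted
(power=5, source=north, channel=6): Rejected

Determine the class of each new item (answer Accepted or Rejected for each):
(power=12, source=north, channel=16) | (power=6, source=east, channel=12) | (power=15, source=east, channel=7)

Accepted, Accepted, Rejected

The distinguishing property — channel ≥ 12 — holds for all the 'Accepted' cases and none of the 'Rejected' cases.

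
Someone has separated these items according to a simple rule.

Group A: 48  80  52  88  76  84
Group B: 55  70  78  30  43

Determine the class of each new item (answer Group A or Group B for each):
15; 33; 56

Group B, Group B, Group A

The common property of the 'Group A' items is: multiple of 4. No 'Group B' item has it.
15 — 15 = 4·3 + 3, hence Group B. 33 — 33 = 4·8 + 1, hence Group B. 56 — 56 = 4·14, hence Group A.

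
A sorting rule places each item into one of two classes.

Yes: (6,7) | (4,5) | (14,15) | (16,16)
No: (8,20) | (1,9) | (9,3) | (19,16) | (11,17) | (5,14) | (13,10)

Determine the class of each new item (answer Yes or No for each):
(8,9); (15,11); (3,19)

Yes, No, No

'Yes' ⟺ |first − second| ≤ 1.
(8,9) → |8−9| = 1 → Yes.
(15,11) → |15−11| = 4 → No.
(3,19) → |3−19| = 16 → No.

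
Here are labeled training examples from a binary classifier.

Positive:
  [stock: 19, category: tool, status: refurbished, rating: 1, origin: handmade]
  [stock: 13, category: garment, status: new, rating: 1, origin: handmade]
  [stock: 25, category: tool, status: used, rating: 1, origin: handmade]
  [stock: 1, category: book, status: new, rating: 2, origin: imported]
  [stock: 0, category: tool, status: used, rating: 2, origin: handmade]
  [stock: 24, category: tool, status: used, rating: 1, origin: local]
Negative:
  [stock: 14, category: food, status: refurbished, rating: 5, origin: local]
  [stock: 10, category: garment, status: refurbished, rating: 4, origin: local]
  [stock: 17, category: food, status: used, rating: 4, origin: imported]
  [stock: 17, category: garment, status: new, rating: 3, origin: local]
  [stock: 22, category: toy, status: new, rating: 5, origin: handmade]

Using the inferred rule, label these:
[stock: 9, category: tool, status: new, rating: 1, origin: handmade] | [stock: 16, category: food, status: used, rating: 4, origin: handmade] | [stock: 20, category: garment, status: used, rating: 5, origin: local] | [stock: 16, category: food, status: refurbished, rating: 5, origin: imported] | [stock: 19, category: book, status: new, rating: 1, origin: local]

Positive, Negative, Negative, Negative, Positive

Rule: rating ≤ 2. This holds for each 'Positive' example and fails for each 'Negative' one.
[stock: 9, category: tool, status: new, rating: 1, origin: handmade] — rating = 1, hence Positive. [stock: 16, category: food, status: used, rating: 4, origin: handmade] — rating = 4, hence Negative. [stock: 20, category: garment, status: used, rating: 5, origin: local] — rating = 5, hence Negative. [stock: 16, category: food, status: refurbished, rating: 5, origin: imported] — rating = 5, hence Negative. [stock: 19, category: book, status: new, rating: 1, origin: local] — rating = 1, hence Positive.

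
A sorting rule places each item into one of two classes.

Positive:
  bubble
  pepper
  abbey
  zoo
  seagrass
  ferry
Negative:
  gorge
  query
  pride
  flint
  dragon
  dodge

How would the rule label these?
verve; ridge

Negative, Negative

The common property of the 'Positive' items is: has a double letter. No 'Negative' item has it.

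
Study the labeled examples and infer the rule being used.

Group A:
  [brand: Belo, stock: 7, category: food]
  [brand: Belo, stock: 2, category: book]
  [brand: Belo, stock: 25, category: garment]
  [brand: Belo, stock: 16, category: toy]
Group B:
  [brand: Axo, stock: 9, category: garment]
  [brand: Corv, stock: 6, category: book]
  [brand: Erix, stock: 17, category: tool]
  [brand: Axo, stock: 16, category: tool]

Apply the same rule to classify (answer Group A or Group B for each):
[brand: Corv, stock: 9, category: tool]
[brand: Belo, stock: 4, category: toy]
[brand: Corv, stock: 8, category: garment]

Group B, Group A, Group B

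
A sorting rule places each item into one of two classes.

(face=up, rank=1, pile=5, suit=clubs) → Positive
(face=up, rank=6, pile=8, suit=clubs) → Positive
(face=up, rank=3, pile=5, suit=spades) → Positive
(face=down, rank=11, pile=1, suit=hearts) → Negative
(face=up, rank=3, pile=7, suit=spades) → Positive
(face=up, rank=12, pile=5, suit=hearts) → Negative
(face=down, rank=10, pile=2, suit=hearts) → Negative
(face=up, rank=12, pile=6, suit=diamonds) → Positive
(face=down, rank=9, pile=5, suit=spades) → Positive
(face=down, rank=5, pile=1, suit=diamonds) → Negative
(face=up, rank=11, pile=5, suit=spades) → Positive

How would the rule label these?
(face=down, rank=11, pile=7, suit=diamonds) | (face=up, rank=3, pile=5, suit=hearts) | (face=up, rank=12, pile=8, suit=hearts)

The common property of the 'Positive' items is: suit is not hearts AND pile ≥ 2. No 'Negative' item has it.

Positive, Negative, Negative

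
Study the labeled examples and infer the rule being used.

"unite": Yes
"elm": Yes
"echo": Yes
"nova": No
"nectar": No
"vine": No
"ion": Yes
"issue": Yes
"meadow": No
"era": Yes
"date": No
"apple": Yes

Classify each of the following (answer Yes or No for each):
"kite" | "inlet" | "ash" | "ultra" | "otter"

No, Yes, Yes, Yes, Yes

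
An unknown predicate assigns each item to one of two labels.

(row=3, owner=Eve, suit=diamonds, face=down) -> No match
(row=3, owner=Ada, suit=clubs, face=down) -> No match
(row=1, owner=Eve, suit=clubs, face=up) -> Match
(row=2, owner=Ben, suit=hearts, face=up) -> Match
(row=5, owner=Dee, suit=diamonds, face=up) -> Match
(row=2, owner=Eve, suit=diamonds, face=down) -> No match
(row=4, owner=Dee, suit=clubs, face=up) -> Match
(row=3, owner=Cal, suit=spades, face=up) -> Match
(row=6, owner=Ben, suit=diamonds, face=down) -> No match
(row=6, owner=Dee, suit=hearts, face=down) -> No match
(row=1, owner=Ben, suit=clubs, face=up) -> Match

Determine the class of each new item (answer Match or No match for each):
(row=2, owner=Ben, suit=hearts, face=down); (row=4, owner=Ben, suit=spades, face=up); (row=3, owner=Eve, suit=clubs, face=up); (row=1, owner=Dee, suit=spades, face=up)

No match, Match, Match, Match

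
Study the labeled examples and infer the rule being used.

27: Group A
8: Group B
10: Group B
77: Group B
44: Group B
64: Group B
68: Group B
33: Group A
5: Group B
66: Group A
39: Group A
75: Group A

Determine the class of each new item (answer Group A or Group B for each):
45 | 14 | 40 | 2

The pattern is that an item is 'Group A' exactly when: multiple of 3.
45: 45 = 3·15 — meets the rule, so Group A.
14: 14 = 3·4 + 2 — does not satisfy this, so Group B.
40: 40 = 3·13 + 1 — does not satisfy this, so Group B.
2: 2 = 3·0 + 2 — does not satisfy this, so Group B.

Group A, Group B, Group B, Group B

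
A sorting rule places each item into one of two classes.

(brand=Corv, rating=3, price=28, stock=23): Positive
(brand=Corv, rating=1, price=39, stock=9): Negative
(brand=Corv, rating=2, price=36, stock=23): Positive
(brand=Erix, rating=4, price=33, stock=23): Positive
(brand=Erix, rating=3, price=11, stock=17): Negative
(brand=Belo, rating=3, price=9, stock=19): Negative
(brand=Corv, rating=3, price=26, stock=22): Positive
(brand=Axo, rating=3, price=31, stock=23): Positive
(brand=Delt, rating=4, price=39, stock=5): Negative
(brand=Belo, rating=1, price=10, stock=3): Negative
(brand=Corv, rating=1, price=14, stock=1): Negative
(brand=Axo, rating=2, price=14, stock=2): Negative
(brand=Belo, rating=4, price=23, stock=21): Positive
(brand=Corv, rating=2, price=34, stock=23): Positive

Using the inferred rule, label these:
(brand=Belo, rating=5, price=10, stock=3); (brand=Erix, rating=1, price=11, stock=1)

Negative, Negative

The common property of the 'Positive' items is: stock ≥ 21. No 'Negative' item has it.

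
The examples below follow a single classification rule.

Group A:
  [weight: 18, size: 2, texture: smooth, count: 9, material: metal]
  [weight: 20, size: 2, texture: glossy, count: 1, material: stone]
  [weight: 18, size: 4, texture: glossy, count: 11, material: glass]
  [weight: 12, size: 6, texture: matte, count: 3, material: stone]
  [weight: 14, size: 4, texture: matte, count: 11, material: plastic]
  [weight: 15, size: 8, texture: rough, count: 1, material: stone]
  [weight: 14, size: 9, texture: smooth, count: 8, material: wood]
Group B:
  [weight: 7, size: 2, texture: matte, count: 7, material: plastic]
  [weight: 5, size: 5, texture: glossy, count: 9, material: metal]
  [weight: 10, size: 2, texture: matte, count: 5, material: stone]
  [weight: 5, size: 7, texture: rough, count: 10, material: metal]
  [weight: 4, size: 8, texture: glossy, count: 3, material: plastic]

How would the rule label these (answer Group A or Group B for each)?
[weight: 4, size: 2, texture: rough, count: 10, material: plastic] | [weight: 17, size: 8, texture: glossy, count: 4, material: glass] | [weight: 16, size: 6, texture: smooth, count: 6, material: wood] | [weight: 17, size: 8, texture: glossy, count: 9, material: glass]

The pattern is that an item is 'Group A' exactly when: weight ≥ 12.
[weight: 4, size: 2, texture: rough, count: 10, material: plastic]: Group B (weight = 4).
[weight: 17, size: 8, texture: glossy, count: 4, material: glass]: Group A (weight = 17).
[weight: 16, size: 6, texture: smooth, count: 6, material: wood]: Group A (weight = 16).
[weight: 17, size: 8, texture: glossy, count: 9, material: glass]: Group A (weight = 17).

Group B, Group A, Group A, Group A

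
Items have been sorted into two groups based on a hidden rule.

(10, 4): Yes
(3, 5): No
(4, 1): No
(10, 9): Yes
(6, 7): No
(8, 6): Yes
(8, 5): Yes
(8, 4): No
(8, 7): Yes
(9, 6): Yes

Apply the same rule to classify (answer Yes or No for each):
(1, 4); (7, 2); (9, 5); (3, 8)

No, No, Yes, No

The common property of the 'Yes' items is: first > second AND sum ≥ 13. No 'No' item has it.
(1, 4) — 1 < 4, 1+4 = 5, hence No.
(7, 2) — 7 > 2, 7+2 = 9, hence No.
(9, 5) — 9 > 5, 9+5 = 14, hence Yes.
(3, 8) — 3 < 8, 3+8 = 11, hence No.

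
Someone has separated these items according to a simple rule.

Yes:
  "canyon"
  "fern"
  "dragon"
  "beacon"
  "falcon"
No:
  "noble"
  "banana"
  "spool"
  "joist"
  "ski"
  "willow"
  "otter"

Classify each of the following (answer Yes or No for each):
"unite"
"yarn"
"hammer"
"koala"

No, Yes, No, No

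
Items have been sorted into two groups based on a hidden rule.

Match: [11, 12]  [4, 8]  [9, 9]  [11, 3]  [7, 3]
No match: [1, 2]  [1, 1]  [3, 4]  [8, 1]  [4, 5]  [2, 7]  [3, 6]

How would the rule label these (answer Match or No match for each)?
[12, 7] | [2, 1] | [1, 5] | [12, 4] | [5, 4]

Match, No match, No match, Match, No match

'Match' ⟺ sum ≥ 10.
[12, 7]: 12+7 = 19, satisfies this → Match.
[2, 1]: 2+1 = 3, does not fit → No match.
[1, 5]: 1+5 = 6, does not fit → No match.
[12, 4]: 12+4 = 16, satisfies this → Match.
[5, 4]: 5+4 = 9, does not fit → No match.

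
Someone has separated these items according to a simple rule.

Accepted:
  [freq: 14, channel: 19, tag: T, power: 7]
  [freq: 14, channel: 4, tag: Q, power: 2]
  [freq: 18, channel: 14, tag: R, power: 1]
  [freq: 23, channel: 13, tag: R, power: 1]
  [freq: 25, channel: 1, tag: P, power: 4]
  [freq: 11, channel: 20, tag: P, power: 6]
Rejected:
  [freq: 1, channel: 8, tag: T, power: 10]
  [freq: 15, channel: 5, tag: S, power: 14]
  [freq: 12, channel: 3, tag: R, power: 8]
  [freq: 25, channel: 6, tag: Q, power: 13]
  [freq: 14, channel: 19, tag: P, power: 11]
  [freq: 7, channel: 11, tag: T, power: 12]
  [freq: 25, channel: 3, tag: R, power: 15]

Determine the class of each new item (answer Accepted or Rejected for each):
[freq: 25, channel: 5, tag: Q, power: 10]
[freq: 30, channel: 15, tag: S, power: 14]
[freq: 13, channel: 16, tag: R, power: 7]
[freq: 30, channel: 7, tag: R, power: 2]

'Accepted' ⟺ power ≤ 7.
[freq: 25, channel: 5, tag: Q, power: 10] — power = 10, hence Rejected.
[freq: 30, channel: 15, tag: S, power: 14] — power = 14, hence Rejected.
[freq: 13, channel: 16, tag: R, power: 7] — power = 7, hence Accepted.
[freq: 30, channel: 7, tag: R, power: 2] — power = 2, hence Accepted.

Rejected, Rejected, Accepted, Accepted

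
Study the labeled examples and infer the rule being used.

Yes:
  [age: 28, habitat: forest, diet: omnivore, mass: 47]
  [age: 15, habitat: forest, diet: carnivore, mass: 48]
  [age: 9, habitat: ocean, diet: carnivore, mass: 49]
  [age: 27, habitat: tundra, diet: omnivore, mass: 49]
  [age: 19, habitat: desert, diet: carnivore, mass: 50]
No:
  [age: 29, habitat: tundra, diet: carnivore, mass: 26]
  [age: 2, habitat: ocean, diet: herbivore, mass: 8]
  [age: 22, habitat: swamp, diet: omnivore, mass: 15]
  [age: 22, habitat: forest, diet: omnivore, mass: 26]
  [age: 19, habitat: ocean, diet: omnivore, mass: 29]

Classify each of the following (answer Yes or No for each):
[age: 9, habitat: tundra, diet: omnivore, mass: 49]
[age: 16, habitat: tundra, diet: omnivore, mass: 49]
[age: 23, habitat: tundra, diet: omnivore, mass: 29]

Yes, Yes, No

The classifier is using: mass ≥ 47.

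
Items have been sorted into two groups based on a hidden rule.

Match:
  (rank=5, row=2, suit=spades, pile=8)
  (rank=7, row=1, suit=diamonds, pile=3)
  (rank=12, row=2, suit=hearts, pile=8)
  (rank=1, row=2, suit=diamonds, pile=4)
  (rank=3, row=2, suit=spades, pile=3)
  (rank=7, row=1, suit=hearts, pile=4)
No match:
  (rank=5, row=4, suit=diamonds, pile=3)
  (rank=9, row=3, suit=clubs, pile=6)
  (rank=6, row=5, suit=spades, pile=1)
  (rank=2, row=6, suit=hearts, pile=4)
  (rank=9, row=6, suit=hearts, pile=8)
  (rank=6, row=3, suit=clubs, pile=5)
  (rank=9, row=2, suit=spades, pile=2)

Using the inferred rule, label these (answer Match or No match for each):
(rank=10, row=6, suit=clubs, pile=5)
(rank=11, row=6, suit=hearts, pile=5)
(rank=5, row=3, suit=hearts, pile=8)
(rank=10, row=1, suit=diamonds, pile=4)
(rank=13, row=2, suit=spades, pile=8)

No match, No match, No match, Match, Match

One predicate separates the groups cleanly: row ≤ 2 AND pile ≥ 3.
(rank=10, row=6, suit=clubs, pile=5): No match (row = 6, pile = 5).
(rank=11, row=6, suit=hearts, pile=5): No match (row = 6, pile = 5).
(rank=5, row=3, suit=hearts, pile=8): No match (row = 3, pile = 8).
(rank=10, row=1, suit=diamonds, pile=4): Match (row = 1, pile = 4).
(rank=13, row=2, suit=spades, pile=8): Match (row = 2, pile = 8).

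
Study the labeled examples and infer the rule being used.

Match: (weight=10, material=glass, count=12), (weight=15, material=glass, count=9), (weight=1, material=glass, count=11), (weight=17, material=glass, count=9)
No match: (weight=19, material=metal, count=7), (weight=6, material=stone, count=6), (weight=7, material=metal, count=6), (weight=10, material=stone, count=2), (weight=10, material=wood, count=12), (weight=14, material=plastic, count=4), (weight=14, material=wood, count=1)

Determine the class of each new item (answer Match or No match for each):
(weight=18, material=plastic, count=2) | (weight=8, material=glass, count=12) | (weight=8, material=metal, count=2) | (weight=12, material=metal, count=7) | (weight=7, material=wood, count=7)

No match, Match, No match, No match, No match

One predicate separates the groups cleanly: material is glass.
(weight=18, material=plastic, count=2) — material is plastic, hence No match. (weight=8, material=glass, count=12) — material is glass, hence Match. (weight=8, material=metal, count=2) — material is metal, hence No match. (weight=12, material=metal, count=7) — material is metal, hence No match. (weight=7, material=wood, count=7) — material is wood, hence No match.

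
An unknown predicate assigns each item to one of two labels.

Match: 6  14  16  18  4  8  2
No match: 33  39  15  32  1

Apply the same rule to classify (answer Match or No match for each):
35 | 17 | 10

The common property of the 'Match' items is: even AND at most 18. No 'No match' item has it.
35 — 35 is odd, 35 > 18, hence No match. 17 — 17 is odd, 17 ≤ 18, hence No match. 10 — 10 is even, 10 ≤ 18, hence Match.

No match, No match, Match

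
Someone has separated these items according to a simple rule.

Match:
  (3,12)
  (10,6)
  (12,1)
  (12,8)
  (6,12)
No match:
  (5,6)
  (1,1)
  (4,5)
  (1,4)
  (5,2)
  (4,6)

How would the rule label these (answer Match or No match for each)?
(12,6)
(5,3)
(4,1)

The classifier is using: sum ≥ 13.

Match, No match, No match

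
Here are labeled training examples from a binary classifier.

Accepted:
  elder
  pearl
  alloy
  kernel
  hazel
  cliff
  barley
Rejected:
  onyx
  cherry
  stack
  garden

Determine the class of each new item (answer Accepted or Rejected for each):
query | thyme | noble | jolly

Rejected, Rejected, Accepted, Accepted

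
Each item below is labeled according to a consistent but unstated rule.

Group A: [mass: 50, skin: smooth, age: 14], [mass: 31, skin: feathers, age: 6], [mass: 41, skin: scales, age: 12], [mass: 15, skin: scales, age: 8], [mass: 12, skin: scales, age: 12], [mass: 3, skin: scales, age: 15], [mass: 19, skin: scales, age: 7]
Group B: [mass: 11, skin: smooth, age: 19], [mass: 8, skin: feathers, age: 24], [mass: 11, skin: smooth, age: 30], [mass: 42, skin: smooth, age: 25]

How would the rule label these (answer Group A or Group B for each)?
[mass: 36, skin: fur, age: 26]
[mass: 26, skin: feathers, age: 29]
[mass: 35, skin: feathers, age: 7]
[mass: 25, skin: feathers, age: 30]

The rule appears to be: age ≤ 15.
[mass: 36, skin: fur, age: 26]: age = 26 — does not satisfy this, so Group B.
[mass: 26, skin: feathers, age: 29]: age = 29 — does not satisfy this, so Group B.
[mass: 35, skin: feathers, age: 7]: age = 7 — checks out, so Group A.
[mass: 25, skin: feathers, age: 30]: age = 30 — does not satisfy this, so Group B.

Group B, Group B, Group A, Group B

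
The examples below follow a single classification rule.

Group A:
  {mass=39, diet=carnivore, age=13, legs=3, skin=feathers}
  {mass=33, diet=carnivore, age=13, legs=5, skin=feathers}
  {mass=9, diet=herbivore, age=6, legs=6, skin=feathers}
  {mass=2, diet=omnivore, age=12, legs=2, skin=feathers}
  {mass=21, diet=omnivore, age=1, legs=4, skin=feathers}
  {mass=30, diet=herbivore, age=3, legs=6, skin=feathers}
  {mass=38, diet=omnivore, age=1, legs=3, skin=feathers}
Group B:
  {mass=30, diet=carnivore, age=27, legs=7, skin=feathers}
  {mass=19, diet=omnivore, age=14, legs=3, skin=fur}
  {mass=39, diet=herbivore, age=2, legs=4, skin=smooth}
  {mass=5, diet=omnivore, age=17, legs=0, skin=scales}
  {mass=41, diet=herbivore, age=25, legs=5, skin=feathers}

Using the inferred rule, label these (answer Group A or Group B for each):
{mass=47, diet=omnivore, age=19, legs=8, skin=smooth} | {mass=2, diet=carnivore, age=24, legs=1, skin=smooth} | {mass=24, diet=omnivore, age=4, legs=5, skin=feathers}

The simplest hypothesis consistent with all the labels is: skin is feathers AND age ≤ 13.
{mass=47, diet=omnivore, age=19, legs=8, skin=smooth} — skin is smooth, age = 19, hence Group B.
{mass=2, diet=carnivore, age=24, legs=1, skin=smooth} — skin is smooth, age = 24, hence Group B.
{mass=24, diet=omnivore, age=4, legs=5, skin=feathers} — skin is feathers, age = 4, hence Group A.

Group B, Group B, Group A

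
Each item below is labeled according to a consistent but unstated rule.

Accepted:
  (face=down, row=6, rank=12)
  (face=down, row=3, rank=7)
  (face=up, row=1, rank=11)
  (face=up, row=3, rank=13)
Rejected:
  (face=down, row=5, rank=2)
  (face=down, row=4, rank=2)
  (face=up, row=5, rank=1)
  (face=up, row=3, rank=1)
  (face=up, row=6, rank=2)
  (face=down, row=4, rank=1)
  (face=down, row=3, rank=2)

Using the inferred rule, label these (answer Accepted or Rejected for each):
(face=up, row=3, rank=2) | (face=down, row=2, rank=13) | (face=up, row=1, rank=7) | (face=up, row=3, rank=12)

A rule that fits every label: rank ≥ 7 — true of each 'Accepted' example, false of each 'Rejected' one.
Rejected: (face=up, row=3, rank=2), since rank = 2.
Accepted: (face=down, row=2, rank=13), since rank = 13.
Accepted: (face=up, row=1, rank=7), since rank = 7.
Accepted: (face=up, row=3, rank=12), since rank = 12.

Rejected, Accepted, Accepted, Accepted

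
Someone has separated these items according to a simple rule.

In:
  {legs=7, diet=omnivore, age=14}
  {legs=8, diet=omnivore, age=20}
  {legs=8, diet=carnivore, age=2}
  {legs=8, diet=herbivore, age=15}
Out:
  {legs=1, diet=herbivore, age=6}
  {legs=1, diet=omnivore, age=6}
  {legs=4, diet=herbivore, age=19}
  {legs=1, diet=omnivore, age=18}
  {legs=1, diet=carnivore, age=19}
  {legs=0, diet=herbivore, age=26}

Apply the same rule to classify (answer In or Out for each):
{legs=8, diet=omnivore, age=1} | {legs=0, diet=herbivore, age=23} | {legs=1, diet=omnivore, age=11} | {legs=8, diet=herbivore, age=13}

In, Out, Out, In

Every 'In' example satisfies: legs ≥ 7. None of the 'Out' examples do.
{legs=8, diet=omnivore, age=1} — legs = 8, hence In.
{legs=0, diet=herbivore, age=23} — legs = 0, hence Out.
{legs=1, diet=omnivore, age=11} — legs = 1, hence Out.
{legs=8, diet=herbivore, age=13} — legs = 8, hence In.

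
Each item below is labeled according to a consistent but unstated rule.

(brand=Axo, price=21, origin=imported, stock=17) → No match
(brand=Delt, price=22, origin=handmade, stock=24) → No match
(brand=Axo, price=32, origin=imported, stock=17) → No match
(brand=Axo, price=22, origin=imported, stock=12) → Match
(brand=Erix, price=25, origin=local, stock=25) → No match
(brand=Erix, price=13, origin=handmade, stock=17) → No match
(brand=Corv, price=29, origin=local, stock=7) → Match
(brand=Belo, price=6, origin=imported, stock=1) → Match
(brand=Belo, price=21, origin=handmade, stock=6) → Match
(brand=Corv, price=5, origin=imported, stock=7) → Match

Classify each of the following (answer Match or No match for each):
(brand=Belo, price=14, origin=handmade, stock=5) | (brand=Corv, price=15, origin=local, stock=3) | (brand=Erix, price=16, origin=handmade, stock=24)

The classifier is using: stock ≤ 12.
Match: (brand=Belo, price=14, origin=handmade, stock=5), since stock = 5. Match: (brand=Corv, price=15, origin=local, stock=3), since stock = 3. No match: (brand=Erix, price=16, origin=handmade, stock=24), since stock = 24.

Match, Match, No match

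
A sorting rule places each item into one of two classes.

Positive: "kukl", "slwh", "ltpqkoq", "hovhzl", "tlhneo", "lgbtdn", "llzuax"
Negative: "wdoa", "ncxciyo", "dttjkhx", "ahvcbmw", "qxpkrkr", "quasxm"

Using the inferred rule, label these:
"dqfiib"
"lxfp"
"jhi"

The pattern is that an item is 'Positive' exactly when: contains 'l'.
"dqfiib": Negative (no 'l'). "lxfp": Positive (has 'l'). "jhi": Negative (no 'l').

Negative, Positive, Negative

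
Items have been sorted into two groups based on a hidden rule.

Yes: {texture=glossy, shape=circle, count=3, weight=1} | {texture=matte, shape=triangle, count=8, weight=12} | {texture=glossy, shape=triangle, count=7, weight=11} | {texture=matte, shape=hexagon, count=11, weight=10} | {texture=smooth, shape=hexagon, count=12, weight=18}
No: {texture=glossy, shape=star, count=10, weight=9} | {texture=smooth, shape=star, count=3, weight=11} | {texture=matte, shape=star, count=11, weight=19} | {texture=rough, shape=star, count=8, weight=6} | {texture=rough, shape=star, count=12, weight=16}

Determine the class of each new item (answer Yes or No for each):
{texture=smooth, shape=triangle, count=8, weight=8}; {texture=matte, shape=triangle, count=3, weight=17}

Yes, Yes

'Yes' ⟺ shape is not star.
{texture=smooth, shape=triangle, count=8, weight=8}: Yes (shape is triangle).
{texture=matte, shape=triangle, count=3, weight=17}: Yes (shape is triangle).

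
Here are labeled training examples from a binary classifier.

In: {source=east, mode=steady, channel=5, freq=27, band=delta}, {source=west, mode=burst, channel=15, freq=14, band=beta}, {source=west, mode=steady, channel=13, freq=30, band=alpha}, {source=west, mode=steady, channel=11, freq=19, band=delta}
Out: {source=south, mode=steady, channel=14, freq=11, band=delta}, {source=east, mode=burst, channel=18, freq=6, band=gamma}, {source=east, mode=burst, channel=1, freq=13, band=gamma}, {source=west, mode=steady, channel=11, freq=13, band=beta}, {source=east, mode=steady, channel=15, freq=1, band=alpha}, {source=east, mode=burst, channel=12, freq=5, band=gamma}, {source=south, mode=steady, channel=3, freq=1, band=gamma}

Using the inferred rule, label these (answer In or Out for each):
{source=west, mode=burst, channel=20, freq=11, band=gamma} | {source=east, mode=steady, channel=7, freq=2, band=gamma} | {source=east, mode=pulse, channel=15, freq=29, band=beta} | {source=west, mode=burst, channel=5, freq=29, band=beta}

Out, Out, In, In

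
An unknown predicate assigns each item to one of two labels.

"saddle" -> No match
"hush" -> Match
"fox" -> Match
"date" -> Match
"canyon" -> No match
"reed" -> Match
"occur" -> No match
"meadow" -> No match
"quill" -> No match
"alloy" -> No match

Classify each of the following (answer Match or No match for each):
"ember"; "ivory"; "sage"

Every 'Match' example satisfies: length ≤ 4. None of the 'No match' examples do.
"ember": No match (length 5).
"ivory": No match (length 5).
"sage": Match (length 4).

No match, No match, Match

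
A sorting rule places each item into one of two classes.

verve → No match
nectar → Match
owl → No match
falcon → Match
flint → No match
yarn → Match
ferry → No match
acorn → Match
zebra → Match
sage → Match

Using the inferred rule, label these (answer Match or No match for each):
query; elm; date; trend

No match, No match, Match, No match

One predicate separates the groups cleanly: contains 'a'.
query: no 'a' — does not pass, so No match. elm: no 'a' — does not pass, so No match. date: has 'a' — qualifies, so Match. trend: no 'a' — does not pass, so No match.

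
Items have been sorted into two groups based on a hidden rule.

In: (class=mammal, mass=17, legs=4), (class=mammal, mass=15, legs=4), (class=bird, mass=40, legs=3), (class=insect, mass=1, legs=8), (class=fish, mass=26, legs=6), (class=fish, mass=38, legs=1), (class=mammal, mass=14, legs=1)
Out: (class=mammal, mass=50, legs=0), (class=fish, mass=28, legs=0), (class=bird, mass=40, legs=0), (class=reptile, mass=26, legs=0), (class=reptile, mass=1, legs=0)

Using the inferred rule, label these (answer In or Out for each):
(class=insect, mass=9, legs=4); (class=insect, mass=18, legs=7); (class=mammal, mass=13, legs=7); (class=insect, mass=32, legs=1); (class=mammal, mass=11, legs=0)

In, In, In, In, Out

The classifier is using: legs ≥ 1.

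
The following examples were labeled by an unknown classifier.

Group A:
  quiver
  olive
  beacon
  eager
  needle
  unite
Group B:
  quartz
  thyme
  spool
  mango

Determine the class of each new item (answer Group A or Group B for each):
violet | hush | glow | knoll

The pattern is that an item is 'Group A' exactly when: has ≥ 3 vowels.
violet → 3 vowels → Group A.
hush → 1 vowel → Group B.
glow → 1 vowel → Group B.
knoll → 1 vowel → Group B.

Group A, Group B, Group B, Group B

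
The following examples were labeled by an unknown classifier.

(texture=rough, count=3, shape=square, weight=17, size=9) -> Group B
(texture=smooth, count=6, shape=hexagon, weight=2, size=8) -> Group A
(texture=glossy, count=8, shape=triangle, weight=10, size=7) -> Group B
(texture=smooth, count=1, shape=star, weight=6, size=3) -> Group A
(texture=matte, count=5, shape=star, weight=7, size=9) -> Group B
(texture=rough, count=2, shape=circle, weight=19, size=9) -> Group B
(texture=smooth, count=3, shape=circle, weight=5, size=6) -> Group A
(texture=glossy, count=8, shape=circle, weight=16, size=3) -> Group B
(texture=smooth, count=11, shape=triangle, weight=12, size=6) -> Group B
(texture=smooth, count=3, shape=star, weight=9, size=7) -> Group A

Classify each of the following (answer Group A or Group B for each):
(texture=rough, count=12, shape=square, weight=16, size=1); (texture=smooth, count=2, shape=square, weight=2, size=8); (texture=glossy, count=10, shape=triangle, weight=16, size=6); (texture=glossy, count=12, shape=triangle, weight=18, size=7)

All 'Group A' examples share one property — texture is smooth AND count ≤ 6 — and every 'Group B' example lacks it.
(texture=rough, count=12, shape=square, weight=16, size=1) — texture is rough, count = 12, hence Group B. (texture=smooth, count=2, shape=square, weight=2, size=8) — texture is smooth, count = 2, hence Group A. (texture=glossy, count=10, shape=triangle, weight=16, size=6) — texture is glossy, count = 10, hence Group B. (texture=glossy, count=12, shape=triangle, weight=18, size=7) — texture is glossy, count = 12, hence Group B.

Group B, Group A, Group B, Group B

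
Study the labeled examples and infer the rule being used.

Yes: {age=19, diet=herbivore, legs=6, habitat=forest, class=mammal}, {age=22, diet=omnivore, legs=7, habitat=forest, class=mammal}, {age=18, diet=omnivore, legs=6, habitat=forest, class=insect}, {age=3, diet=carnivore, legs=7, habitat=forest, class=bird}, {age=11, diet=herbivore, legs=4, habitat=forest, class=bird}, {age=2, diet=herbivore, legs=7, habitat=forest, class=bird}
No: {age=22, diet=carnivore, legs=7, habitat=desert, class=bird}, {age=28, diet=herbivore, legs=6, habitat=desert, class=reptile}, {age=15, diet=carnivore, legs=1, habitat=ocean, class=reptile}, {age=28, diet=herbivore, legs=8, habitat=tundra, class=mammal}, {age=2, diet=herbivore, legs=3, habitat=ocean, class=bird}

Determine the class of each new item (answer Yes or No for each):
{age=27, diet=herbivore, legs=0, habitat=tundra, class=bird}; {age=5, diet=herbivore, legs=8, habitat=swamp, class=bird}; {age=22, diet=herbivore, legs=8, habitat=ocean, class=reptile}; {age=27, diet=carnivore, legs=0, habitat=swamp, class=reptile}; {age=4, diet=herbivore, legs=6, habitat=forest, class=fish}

No, No, No, No, Yes

The common property of the 'Yes' items is: habitat is forest. No 'No' item has it.
No: {age=27, diet=herbivore, legs=0, habitat=tundra, class=bird}, since habitat is tundra.
No: {age=5, diet=herbivore, legs=8, habitat=swamp, class=bird}, since habitat is swamp.
No: {age=22, diet=herbivore, legs=8, habitat=ocean, class=reptile}, since habitat is ocean.
No: {age=27, diet=carnivore, legs=0, habitat=swamp, class=reptile}, since habitat is swamp.
Yes: {age=4, diet=herbivore, legs=6, habitat=forest, class=fish}, since habitat is forest.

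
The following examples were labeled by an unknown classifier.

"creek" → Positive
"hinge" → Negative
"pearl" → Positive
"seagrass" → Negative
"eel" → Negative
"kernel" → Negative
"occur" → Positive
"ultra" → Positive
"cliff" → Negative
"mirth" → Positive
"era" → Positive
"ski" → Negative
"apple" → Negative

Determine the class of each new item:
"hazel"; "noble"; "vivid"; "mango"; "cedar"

The rule appears to be: odd length AND contains 'r'.
"hazel": length 5, no 'r', fails this test → Negative. "noble": length 5, no 'r', fails this test → Negative. "vivid": length 5, no 'r', fails this test → Negative. "mango": length 5, no 'r', fails this test → Negative. "cedar": length 5, has 'r', satisfies this → Positive.

Negative, Negative, Negative, Negative, Positive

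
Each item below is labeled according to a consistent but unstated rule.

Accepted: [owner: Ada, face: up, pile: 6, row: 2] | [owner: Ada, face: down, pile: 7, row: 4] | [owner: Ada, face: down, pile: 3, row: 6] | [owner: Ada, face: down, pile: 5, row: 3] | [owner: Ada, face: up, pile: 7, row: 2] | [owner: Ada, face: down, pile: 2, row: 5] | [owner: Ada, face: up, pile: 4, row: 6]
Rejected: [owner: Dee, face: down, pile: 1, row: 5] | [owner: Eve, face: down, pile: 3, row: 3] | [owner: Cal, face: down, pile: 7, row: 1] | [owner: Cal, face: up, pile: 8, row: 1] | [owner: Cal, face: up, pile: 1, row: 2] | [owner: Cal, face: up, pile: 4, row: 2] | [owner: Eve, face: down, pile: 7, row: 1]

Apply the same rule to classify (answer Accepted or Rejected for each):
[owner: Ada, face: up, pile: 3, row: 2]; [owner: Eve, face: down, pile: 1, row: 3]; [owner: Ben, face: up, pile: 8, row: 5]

Accepted, Rejected, Rejected

Checking candidate rules against both groups, what survives is: owner is Ada.
[owner: Ada, face: up, pile: 3, row: 2] — owner is Ada, hence Accepted. [owner: Eve, face: down, pile: 1, row: 3] — owner is Eve, hence Rejected. [owner: Ben, face: up, pile: 8, row: 5] — owner is Ben, hence Rejected.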